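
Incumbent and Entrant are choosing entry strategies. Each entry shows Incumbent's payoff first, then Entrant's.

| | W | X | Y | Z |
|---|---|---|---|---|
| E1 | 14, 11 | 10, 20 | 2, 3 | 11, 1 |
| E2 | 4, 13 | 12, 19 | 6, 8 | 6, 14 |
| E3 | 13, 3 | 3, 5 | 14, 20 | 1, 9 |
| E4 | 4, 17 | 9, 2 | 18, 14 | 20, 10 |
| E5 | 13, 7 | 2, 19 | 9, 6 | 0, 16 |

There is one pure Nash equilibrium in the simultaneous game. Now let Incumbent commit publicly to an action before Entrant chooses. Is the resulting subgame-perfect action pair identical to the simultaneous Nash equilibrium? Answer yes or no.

Work backward from Entrant's decision.
- E1 → Entrant plays X (best of 11, 20, 3, 1); Incumbent gets 10.
- E2 → Entrant plays X (best of 13, 19, 8, 14); Incumbent gets 12.
- E3 → Entrant plays Y (best of 3, 5, 20, 9); Incumbent gets 14.
- E4 → Entrant plays W (best of 17, 2, 14, 10); Incumbent gets 4.
- E5 → Entrant plays X (best of 7, 19, 6, 16); Incumbent gets 2.
Maximizing over 10, 12, 14, 4, 2, Incumbent chooses E3. Subgame-perfect outcome: (E3, Y) with payoffs (14, 20).
For the simultaneous game, intersect best replies.
Incumbent's best replies: W→E1; X→E2; Y→E4; Z→E4.
Entrant's best replies: E1→X; E2→X; E3→Y; E4→W; E5→X.
Only (E2, X) has each player best-responding; Nash payoffs (12, 19).
Sequential outcome (E3, Y) differs from the Nash profile (E2, X).

no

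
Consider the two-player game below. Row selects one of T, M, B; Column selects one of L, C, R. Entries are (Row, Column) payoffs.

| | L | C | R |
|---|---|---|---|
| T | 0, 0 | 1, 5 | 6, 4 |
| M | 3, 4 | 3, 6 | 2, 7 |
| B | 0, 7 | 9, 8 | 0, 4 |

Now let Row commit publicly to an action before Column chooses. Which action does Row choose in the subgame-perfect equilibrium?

Column best-responds to each possible Row move:
- T: BR = C, leader payoff 1.
- M: BR = R, leader payoff 2.
- B: BR = C, leader payoff 9.
Among 1, 2, 9, the best is 9 at B. Subgame-perfect outcome: (B, C) with payoffs (9, 8).

B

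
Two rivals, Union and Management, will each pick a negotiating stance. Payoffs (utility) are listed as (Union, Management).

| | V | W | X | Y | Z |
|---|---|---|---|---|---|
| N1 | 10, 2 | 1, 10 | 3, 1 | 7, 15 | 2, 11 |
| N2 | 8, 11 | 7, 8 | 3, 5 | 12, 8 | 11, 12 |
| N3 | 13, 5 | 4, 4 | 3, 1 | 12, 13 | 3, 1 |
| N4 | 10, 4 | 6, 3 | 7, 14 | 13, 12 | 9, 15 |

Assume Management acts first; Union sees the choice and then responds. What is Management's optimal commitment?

Union best-responds to each possible Management move:
- V: BR = N3, leader payoff 5.
- W: BR = N2, leader payoff 8.
- X: BR = N4, leader payoff 14.
- Y: BR = N4, leader payoff 12.
- Z: BR = N2, leader payoff 12.
Maximizing over 5, 8, 14, 12, 12, Management chooses X. Subgame-perfect outcome: (N4, X) with payoffs (7, 14).

X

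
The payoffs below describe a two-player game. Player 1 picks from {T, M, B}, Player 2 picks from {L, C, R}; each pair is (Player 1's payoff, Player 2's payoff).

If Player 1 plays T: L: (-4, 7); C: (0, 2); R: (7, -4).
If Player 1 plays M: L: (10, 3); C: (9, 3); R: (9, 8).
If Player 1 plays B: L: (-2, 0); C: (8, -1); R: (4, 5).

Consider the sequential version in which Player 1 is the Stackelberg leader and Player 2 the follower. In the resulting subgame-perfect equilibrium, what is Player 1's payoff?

Solve by backward induction (Player 1 leads).
- T: BR = L, leader payoff -4.
- M: BR = R, leader payoff 9.
- B: BR = R, leader payoff 4.
Player 1's induced payoffs are -4, 9, 4, so Player 1 commits to M. Subgame-perfect outcome: (M, R) with payoffs (9, 8).

9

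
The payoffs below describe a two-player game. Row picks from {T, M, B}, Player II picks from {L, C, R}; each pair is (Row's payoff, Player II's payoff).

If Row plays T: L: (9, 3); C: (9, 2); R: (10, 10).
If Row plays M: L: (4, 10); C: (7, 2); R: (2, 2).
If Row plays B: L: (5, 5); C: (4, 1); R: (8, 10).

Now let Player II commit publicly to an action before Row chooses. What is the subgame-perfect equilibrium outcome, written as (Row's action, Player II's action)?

Row best-responds to each possible Player II move:
- L: Row compares 9, 4, 5 and picks T; Player II would get 3.
- C: Row compares 9, 7, 4 and picks T; Player II would get 2.
- R: Row compares 10, 2, 8 and picks T; Player II would get 10.
Among 3, 2, 10, the best is 10 at R. Subgame-perfect outcome: (T, R) with payoffs (10, 10).

(T, R)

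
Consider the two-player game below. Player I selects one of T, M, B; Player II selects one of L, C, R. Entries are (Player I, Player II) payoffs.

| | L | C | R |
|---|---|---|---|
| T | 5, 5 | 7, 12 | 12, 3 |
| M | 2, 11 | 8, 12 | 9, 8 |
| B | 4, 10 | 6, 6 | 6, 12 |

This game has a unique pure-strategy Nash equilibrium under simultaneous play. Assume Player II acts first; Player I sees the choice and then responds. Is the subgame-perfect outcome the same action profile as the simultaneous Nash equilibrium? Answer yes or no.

Backward induction with Player II moving first.
- L: BR = T, leader payoff 5.
- C: BR = M, leader payoff 12.
- R: BR = T, leader payoff 3.
Player II's induced payoffs are 5, 12, 3, so Player II commits to C. Subgame-perfect outcome: (M, C) with payoffs (8, 12).
Under simultaneous play:
Player I's best replies: L→T; C→M; R→T.
Player II's best replies: T→C; M→C; B→R.
The unique mutual best reply is (M, C), giving (8, 12).
Sequential outcome (M, C) coincides with the Nash profile (M, C).

yes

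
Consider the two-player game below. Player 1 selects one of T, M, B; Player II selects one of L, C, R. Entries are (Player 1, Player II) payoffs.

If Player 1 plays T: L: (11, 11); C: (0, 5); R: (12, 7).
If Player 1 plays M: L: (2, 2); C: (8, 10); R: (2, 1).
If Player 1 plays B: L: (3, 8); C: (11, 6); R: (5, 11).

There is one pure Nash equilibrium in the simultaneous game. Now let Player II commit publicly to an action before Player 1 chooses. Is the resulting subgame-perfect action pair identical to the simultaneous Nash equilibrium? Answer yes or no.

yes

Work backward from Player 1's decision.
- L: BR = T, leader payoff 11.
- C: BR = B, leader payoff 6.
- R: BR = T, leader payoff 7.
Player II's induced payoffs are 11, 6, 7, so Player II commits to L. Subgame-perfect outcome: (T, L) with payoffs (11, 11).
Now find the simultaneous Nash equilibrium.
Player 1's best replies: L→T; C→B; R→T.
Player II's best replies: T→L; M→C; B→R.
The unique mutual best reply is (T, L), giving (11, 11).
Sequential outcome (T, L) coincides with the Nash profile (T, L).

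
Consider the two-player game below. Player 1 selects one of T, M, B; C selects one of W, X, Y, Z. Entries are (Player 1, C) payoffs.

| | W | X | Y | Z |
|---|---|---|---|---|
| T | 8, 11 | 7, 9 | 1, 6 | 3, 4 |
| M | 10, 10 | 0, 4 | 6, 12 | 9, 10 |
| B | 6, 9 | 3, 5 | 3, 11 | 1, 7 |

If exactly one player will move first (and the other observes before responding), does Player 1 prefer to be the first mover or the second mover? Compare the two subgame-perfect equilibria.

first

If Player 1 leads: C's best replies are T→W, M→Y, B→Y; Player 1's induced payoffs 8, 6, 3; outcome (T, W), payoffs (8, 11).
If C leads: Player 1's best replies are W→M, X→T, Y→M, Z→M; C's induced payoffs 10, 9, 12, 10; outcome (M, Y), payoffs (6, 12).
Player 1 gets 8 moving first and 6 moving second, so Player 1 prefers to move first.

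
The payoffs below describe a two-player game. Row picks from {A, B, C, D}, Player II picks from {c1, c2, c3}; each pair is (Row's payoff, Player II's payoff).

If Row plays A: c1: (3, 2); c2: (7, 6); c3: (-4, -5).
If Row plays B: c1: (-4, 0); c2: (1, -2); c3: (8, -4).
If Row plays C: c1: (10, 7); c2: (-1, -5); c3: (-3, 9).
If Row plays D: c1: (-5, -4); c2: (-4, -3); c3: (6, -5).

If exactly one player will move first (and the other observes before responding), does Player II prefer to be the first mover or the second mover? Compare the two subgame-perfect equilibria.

first

If Row leads: Player II's best replies are A→c2, B→c1, C→c3, D→c2; Row's induced payoffs 7, -4, -3, -4; outcome (A, c2), payoffs (7, 6).
If Player II leads: Row's best replies are c1→C, c2→A, c3→B; Player II's induced payoffs 7, 6, -4; outcome (C, c1), payoffs (10, 7).
Player II gets 7 moving first and 6 moving second, so Player II prefers to move first.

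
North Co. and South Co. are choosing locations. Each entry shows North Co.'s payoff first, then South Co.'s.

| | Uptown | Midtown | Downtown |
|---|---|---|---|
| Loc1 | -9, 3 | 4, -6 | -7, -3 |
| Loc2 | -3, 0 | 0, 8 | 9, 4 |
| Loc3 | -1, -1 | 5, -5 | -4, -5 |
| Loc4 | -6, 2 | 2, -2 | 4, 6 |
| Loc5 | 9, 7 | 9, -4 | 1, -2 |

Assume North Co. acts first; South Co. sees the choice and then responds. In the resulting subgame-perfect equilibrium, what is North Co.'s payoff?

9

South Co. best-responds to each possible North Co. move:
- Loc1: South Co. compares 3, -6, -3 and picks Uptown; North Co. would get -9.
- Loc2: South Co. compares 0, 8, 4 and picks Midtown; North Co. would get 0.
- Loc3: South Co. compares -1, -5, -5 and picks Uptown; North Co. would get -1.
- Loc4: South Co. compares 2, -2, 6 and picks Downtown; North Co. would get 4.
- Loc5: South Co. compares 7, -4, -2 and picks Uptown; North Co. would get 9.
Among -9, 0, -1, 4, 9, the best is 9 at Loc5. Subgame-perfect outcome: (Loc5, Uptown) with payoffs (9, 7).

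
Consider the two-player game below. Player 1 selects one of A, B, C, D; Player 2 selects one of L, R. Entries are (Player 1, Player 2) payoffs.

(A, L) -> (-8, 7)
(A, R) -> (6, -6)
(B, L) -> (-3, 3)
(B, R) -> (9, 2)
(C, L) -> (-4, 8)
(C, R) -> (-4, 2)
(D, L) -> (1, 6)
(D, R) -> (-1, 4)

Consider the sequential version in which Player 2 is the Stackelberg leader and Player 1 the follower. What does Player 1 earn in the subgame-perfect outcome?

Solve by backward induction (Player 2 leads).
- L: BR = D, leader payoff 6.
- R: BR = B, leader payoff 2.
Player 2's induced payoffs are 6, 2, so Player 2 commits to L. Subgame-perfect outcome: (D, L) with payoffs (1, 6).

1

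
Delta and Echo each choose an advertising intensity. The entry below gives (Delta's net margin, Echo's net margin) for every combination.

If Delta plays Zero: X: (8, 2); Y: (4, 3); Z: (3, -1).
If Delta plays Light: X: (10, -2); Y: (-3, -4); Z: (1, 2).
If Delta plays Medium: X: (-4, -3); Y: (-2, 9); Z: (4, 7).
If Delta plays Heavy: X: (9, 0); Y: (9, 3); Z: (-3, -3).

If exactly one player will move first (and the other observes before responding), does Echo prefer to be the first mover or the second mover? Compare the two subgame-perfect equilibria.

If Delta leads: Echo's best replies are Zero→Y, Light→Z, Medium→Y, Heavy→Y; Delta's induced payoffs 4, 1, -2, 9; outcome (Heavy, Y), payoffs (9, 3).
If Echo leads: Delta's best replies are X→Light, Y→Heavy, Z→Medium; Echo's induced payoffs -2, 3, 7; outcome (Medium, Z), payoffs (4, 7).
Echo gets 7 moving first and 3 moving second, so Echo prefers to move first.

first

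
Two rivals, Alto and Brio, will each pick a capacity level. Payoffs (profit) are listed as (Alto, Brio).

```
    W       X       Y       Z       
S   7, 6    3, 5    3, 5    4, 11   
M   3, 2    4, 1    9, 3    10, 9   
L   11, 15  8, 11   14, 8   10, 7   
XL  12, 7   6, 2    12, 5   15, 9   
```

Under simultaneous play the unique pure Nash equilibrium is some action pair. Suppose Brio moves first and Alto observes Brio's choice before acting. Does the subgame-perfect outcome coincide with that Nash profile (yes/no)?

Alto best-responds to each possible Brio move:
- W: Alto compares 7, 3, 11, 12 and picks XL; Brio would get 7.
- X: Alto compares 3, 4, 8, 6 and picks L; Brio would get 11.
- Y: Alto compares 3, 9, 14, 12 and picks L; Brio would get 8.
- Z: Alto compares 4, 10, 10, 15 and picks XL; Brio would get 9.
Brio's induced payoffs are 7, 11, 8, 9, so Brio commits to X. Subgame-perfect outcome: (L, X) with payoffs (8, 11).
For the simultaneous game, intersect best replies.
Alto's best replies: W→XL; X→L; Y→L; Z→XL.
Brio's best replies: S→Z; M→Z; L→W; XL→Z.
The unique mutual best reply is (XL, Z), giving (15, 9).
Sequential outcome (L, X) differs from the Nash profile (XL, Z).

no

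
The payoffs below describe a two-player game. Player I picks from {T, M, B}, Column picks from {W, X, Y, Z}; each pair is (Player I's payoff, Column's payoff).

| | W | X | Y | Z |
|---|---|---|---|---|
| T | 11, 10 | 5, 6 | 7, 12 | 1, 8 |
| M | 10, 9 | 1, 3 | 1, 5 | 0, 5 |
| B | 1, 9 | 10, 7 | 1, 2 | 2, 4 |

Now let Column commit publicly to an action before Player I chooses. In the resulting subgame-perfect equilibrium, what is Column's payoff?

12

Backward induction with Column moving first.
- W: Player I compares 11, 10, 1 and picks T; Column would get 10.
- X: Player I compares 5, 1, 10 and picks B; Column would get 7.
- Y: Player I compares 7, 1, 1 and picks T; Column would get 12.
- Z: Player I compares 1, 0, 2 and picks B; Column would get 4.
Column's induced payoffs are 10, 7, 12, 4, so Column commits to Y. Subgame-perfect outcome: (T, Y) with payoffs (7, 12).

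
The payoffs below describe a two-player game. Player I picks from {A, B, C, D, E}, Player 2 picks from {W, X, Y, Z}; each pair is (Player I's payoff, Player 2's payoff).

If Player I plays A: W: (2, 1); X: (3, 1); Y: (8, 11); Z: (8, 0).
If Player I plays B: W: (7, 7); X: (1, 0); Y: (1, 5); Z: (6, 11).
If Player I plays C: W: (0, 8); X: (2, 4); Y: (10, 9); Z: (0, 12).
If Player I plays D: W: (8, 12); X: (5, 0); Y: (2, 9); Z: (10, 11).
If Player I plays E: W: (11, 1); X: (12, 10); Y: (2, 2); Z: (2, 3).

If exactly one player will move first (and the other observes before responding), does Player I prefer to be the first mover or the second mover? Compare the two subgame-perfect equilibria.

first

If Player I leads: Player 2's best replies are A→Y, B→Z, C→Z, D→W, E→X; Player I's induced payoffs 8, 6, 0, 8, 12; outcome (E, X), payoffs (12, 10).
If Player 2 leads: Player I's best replies are W→E, X→E, Y→C, Z→D; Player 2's induced payoffs 1, 10, 9, 11; outcome (D, Z), payoffs (10, 11).
Player I gets 12 moving first and 10 moving second, so Player I prefers to move first.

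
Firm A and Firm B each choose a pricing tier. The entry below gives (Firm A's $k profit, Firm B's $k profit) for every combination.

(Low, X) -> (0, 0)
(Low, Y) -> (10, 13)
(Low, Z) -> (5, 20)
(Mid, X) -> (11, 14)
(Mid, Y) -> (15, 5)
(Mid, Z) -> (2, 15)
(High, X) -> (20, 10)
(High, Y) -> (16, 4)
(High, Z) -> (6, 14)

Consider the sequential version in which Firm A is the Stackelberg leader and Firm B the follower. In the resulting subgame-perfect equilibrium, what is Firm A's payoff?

6

Backward induction with Firm A moving first.
- Low: BR = Z, leader payoff 5.
- Mid: BR = Z, leader payoff 2.
- High: BR = Z, leader payoff 6.
Maximizing over 5, 2, 6, Firm A chooses High. Subgame-perfect outcome: (High, Z) with payoffs (6, 14).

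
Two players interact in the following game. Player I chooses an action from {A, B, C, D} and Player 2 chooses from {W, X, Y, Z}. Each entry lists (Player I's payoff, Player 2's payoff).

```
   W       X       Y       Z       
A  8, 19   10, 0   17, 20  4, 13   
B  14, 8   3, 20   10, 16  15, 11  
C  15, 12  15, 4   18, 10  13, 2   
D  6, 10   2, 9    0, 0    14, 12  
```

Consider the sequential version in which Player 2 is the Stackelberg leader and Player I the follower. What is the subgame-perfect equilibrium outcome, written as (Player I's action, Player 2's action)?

(C, W)

Backward induction with Player 2 moving first.
- W: Player I compares 8, 14, 15, 6 and picks C; Player 2 would get 12.
- X: Player I compares 10, 3, 15, 2 and picks C; Player 2 would get 4.
- Y: Player I compares 17, 10, 18, 0 and picks C; Player 2 would get 10.
- Z: Player I compares 4, 15, 13, 14 and picks B; Player 2 would get 11.
Player 2's induced payoffs are 12, 4, 10, 11, so Player 2 commits to W. Subgame-perfect outcome: (C, W) with payoffs (15, 12).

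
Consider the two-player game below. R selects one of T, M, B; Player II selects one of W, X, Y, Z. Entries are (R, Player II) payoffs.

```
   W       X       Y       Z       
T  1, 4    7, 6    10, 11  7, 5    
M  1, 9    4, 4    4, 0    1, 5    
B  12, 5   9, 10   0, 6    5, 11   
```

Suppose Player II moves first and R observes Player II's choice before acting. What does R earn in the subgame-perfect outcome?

10

Solve by backward induction (Player II leads).
- W: BR = B, leader payoff 5.
- X: BR = B, leader payoff 10.
- Y: BR = T, leader payoff 11.
- Z: BR = T, leader payoff 5.
Player II's induced payoffs are 5, 10, 11, 5, so Player II commits to Y. Subgame-perfect outcome: (T, Y) with payoffs (10, 11).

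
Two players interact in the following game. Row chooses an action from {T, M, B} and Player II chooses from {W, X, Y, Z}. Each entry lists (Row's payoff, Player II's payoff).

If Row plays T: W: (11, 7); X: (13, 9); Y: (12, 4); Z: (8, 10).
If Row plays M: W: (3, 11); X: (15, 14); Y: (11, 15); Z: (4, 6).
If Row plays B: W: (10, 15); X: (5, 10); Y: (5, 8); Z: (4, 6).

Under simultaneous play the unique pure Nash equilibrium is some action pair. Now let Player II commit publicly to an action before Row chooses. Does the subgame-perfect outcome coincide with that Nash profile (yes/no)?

no

Backward induction with Player II moving first.
- W: BR = T, leader payoff 7.
- X: BR = M, leader payoff 14.
- Y: BR = T, leader payoff 4.
- Z: BR = T, leader payoff 10.
Player II's induced payoffs are 7, 14, 4, 10, so Player II commits to X. Subgame-perfect outcome: (M, X) with payoffs (15, 14).
For the simultaneous game, intersect best replies.
Row's best replies: W→T; X→M; Y→T; Z→T.
Player II's best replies: T→Z; M→Y; B→W.
The unique mutual best reply is (T, Z), giving (8, 10).
Sequential outcome (M, X) differs from the Nash profile (T, Z).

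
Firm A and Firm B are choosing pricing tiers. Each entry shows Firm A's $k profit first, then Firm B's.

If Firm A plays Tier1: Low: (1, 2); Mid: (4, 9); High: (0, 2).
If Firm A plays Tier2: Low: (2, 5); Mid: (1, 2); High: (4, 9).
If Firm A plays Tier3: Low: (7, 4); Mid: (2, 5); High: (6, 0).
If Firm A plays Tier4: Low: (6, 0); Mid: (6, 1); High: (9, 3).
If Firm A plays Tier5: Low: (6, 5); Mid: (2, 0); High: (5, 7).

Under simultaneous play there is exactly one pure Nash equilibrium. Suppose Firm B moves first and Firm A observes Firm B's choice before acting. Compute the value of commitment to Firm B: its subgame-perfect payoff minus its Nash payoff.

Firm A best-responds to each possible Firm B move:
- Low → Firm A plays Tier3 (best of 1, 2, 7, 6, 6); Firm B gets 4.
- Mid → Firm A plays Tier4 (best of 4, 1, 2, 6, 2); Firm B gets 1.
- High → Firm A plays Tier4 (best of 0, 4, 6, 9, 5); Firm B gets 3.
Firm B's induced payoffs are 4, 1, 3, so Firm B commits to Low. Subgame-perfect outcome: (Tier3, Low) with payoffs (7, 4).
Now find the simultaneous Nash equilibrium.
Firm A's best replies: Low→Tier3; Mid→Tier4; High→Tier4.
Firm B's best replies: Tier1→Mid; Tier2→High; Tier3→Mid; Tier4→High; Tier5→High.
Only (Tier4, High) has each player best-responding; Nash payoffs (9, 3).
Firm B's commitment gain: 4 − 3 = 1.

1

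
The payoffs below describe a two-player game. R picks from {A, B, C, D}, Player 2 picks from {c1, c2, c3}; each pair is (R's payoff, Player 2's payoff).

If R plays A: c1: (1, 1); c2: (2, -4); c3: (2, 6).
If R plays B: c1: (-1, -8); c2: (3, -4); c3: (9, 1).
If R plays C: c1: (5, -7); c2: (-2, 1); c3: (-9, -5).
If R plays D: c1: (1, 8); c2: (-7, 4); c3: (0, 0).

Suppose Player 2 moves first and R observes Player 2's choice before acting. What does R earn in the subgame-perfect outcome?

9

Work backward from R's decision.
- c1: R compares 1, -1, 5, 1 and picks C; Player 2 would get -7.
- c2: R compares 2, 3, -2, -7 and picks B; Player 2 would get -4.
- c3: R compares 2, 9, -9, 0 and picks B; Player 2 would get 1.
Among -7, -4, 1, the best is 1 at c3. Subgame-perfect outcome: (B, c3) with payoffs (9, 1).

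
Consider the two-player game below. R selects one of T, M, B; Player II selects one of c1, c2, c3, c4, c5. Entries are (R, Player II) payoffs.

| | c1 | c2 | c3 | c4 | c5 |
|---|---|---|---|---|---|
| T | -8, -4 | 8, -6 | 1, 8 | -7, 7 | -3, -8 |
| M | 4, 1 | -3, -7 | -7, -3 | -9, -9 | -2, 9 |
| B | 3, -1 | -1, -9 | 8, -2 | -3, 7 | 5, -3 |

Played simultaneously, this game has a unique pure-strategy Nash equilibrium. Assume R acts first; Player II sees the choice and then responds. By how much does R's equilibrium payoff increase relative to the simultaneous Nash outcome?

Solve by backward induction (R leads).
- T → Player II plays c3 (best of -4, -6, 8, 7, -8); R gets 1.
- M → Player II plays c5 (best of 1, -7, -3, -9, 9); R gets -2.
- B → Player II plays c4 (best of -1, -9, -2, 7, -3); R gets -3.
Maximizing over 1, -2, -3, R chooses T. Subgame-perfect outcome: (T, c3) with payoffs (1, 8).
Now find the simultaneous Nash equilibrium.
R's best replies: c1→M; c2→T; c3→B; c4→B; c5→B.
Player II's best replies: T→c3; M→c5; B→c4.
Only (B, c4) has each player best-responding; Nash payoffs (-3, 7).
R's commitment gain: 1 − -3 = 4.

4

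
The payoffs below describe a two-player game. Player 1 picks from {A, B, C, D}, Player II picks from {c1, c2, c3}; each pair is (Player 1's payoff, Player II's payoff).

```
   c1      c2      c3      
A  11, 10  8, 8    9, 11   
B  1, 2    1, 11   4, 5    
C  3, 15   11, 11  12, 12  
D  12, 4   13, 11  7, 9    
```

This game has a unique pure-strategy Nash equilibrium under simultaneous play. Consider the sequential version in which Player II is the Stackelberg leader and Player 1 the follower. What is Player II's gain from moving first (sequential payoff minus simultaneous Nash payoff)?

Player 1 best-responds to each possible Player II move:
- c1: Player 1 compares 11, 1, 3, 12 and picks D; Player II would get 4.
- c2: Player 1 compares 8, 1, 11, 13 and picks D; Player II would get 11.
- c3: Player 1 compares 9, 4, 12, 7 and picks C; Player II would get 12.
Player II's induced payoffs are 4, 11, 12, so Player II commits to c3. Subgame-perfect outcome: (C, c3) with payoffs (12, 12).
Now find the simultaneous Nash equilibrium.
Player 1's best replies: c1→D; c2→D; c3→C.
Player II's best replies: A→c3; B→c2; C→c1; D→c2.
The unique mutual best reply is (D, c2), giving (13, 11).
Player II's commitment gain: 12 − 11 = 1.

1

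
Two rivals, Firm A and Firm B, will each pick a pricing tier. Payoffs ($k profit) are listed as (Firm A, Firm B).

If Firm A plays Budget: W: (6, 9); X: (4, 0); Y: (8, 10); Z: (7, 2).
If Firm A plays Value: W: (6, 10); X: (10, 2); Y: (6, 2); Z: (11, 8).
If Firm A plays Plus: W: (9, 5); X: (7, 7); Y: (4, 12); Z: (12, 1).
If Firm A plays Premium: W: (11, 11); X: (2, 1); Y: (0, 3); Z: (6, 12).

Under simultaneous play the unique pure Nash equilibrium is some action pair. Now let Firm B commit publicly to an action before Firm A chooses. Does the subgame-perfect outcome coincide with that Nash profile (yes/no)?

Firm A best-responds to each possible Firm B move:
- W: BR = Premium, leader payoff 11.
- X: BR = Value, leader payoff 2.
- Y: BR = Budget, leader payoff 10.
- Z: BR = Plus, leader payoff 1.
Firm B's induced payoffs are 11, 2, 10, 1, so Firm B commits to W. Subgame-perfect outcome: (Premium, W) with payoffs (11, 11).
Now find the simultaneous Nash equilibrium.
Firm A's best replies: W→Premium; X→Value; Y→Budget; Z→Plus.
Firm B's best replies: Budget→Y; Value→W; Plus→Y; Premium→Z.
The unique mutual best reply is (Budget, Y), giving (8, 10).
Sequential outcome (Premium, W) differs from the Nash profile (Budget, Y).

no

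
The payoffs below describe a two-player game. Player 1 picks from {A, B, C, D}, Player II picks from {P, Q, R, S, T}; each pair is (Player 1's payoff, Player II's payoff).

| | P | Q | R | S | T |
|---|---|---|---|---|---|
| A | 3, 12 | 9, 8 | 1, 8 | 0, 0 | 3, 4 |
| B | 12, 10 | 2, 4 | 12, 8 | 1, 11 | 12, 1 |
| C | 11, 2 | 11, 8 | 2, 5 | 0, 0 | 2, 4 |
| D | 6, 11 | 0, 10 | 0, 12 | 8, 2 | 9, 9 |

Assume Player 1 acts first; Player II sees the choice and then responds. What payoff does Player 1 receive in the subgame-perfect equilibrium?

Backward induction with Player 1 moving first.
- A: Player II compares 12, 8, 8, 0, 4 and picks P; Player 1 would get 3.
- B: Player II compares 10, 4, 8, 11, 1 and picks S; Player 1 would get 1.
- C: Player II compares 2, 8, 5, 0, 4 and picks Q; Player 1 would get 11.
- D: Player II compares 11, 10, 12, 2, 9 and picks R; Player 1 would get 0.
Among 3, 1, 11, 0, the best is 11 at C. Subgame-perfect outcome: (C, Q) with payoffs (11, 8).

11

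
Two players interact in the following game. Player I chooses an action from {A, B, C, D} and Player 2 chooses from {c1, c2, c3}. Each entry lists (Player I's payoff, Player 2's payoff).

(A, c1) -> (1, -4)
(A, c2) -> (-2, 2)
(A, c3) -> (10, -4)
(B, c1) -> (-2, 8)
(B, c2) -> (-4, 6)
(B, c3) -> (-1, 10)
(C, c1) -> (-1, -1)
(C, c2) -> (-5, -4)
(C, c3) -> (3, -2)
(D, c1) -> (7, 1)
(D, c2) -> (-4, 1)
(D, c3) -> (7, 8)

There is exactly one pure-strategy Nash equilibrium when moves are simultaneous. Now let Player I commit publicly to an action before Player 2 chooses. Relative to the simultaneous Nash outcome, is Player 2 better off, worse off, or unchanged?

better off

Player 2 best-responds to each possible Player I move:
- A: Player 2 compares -4, 2, -4 and picks c2; Player I would get -2.
- B: Player 2 compares 8, 6, 10 and picks c3; Player I would get -1.
- C: Player 2 compares -1, -4, -2 and picks c1; Player I would get -1.
- D: Player 2 compares 1, 1, 8 and picks c3; Player I would get 7.
Maximizing over -2, -1, -1, 7, Player I chooses D. Subgame-perfect outcome: (D, c3) with payoffs (7, 8).
Under simultaneous play:
Player I's best replies: c1→D; c2→A; c3→A.
Player 2's best replies: A→c2; B→c3; C→c1; D→c3.
Only (A, c2) has each player best-responding; Nash payoffs (-2, 2).
Player 2 earns 8 sequentially versus 2 at the Nash outcome: better off.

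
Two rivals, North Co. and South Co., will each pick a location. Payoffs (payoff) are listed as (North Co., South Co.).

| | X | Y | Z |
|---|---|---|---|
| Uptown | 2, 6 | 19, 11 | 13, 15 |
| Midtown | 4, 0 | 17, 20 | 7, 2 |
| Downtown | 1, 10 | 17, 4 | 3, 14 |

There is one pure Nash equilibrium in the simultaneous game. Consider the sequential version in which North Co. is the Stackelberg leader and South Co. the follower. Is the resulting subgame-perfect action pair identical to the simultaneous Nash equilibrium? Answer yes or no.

Solve by backward induction (North Co. leads).
- Uptown → South Co. plays Z (best of 6, 11, 15); North Co. gets 13.
- Midtown → South Co. plays Y (best of 0, 20, 2); North Co. gets 17.
- Downtown → South Co. plays Z (best of 10, 4, 14); North Co. gets 3.
North Co.'s induced payoffs are 13, 17, 3, so North Co. commits to Midtown. Subgame-perfect outcome: (Midtown, Y) with payoffs (17, 20).
Under simultaneous play:
North Co.'s best replies: X→Midtown; Y→Uptown; Z→Uptown.
South Co.'s best replies: Uptown→Z; Midtown→Y; Downtown→Z.
The unique mutual best reply is (Uptown, Z), giving (13, 15).
Sequential outcome (Midtown, Y) differs from the Nash profile (Uptown, Z).

no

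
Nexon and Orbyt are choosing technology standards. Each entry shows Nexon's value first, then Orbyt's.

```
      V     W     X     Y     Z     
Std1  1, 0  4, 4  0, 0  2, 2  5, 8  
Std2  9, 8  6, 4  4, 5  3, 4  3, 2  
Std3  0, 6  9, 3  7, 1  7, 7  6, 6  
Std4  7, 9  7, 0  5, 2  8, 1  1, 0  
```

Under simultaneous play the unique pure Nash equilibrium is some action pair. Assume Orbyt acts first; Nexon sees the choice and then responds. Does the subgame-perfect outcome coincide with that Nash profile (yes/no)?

yes

Work backward from Nexon's decision.
- V: Nexon compares 1, 9, 0, 7 and picks Std2; Orbyt would get 8.
- W: Nexon compares 4, 6, 9, 7 and picks Std3; Orbyt would get 3.
- X: Nexon compares 0, 4, 7, 5 and picks Std3; Orbyt would get 1.
- Y: Nexon compares 2, 3, 7, 8 and picks Std4; Orbyt would get 1.
- Z: Nexon compares 5, 3, 6, 1 and picks Std3; Orbyt would get 6.
Orbyt's induced payoffs are 8, 3, 1, 1, 6, so Orbyt commits to V. Subgame-perfect outcome: (Std2, V) with payoffs (9, 8).
Now find the simultaneous Nash equilibrium.
Nexon's best replies: V→Std2; W→Std3; X→Std3; Y→Std4; Z→Std3.
Orbyt's best replies: Std1→Z; Std2→V; Std3→Y; Std4→V.
The unique mutual best reply is (Std2, V), giving (9, 8).
Sequential outcome (Std2, V) coincides with the Nash profile (Std2, V).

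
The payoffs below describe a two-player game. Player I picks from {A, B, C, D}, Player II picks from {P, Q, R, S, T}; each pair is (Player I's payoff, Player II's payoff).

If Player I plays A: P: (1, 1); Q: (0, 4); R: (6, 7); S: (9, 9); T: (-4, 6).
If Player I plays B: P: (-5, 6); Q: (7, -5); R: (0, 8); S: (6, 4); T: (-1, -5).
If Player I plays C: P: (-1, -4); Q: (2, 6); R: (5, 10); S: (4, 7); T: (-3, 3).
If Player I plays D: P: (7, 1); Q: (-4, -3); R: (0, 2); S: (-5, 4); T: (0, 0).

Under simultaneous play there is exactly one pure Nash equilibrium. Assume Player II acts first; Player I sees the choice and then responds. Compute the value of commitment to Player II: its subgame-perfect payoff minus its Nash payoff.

0

Player I best-responds to each possible Player II move:
- P: Player I compares 1, -5, -1, 7 and picks D; Player II would get 1.
- Q: Player I compares 0, 7, 2, -4 and picks B; Player II would get -5.
- R: Player I compares 6, 0, 5, 0 and picks A; Player II would get 7.
- S: Player I compares 9, 6, 4, -5 and picks A; Player II would get 9.
- T: Player I compares -4, -1, -3, 0 and picks D; Player II would get 0.
Player II's induced payoffs are 1, -5, 7, 9, 0, so Player II commits to S. Subgame-perfect outcome: (A, S) with payoffs (9, 9).
Under simultaneous play:
Player I's best replies: P→D; Q→B; R→A; S→A; T→D.
Player II's best replies: A→S; B→R; C→R; D→S.
The unique mutual best reply is (A, S), giving (9, 9).
Player II's commitment gain: 9 − 9 = 0.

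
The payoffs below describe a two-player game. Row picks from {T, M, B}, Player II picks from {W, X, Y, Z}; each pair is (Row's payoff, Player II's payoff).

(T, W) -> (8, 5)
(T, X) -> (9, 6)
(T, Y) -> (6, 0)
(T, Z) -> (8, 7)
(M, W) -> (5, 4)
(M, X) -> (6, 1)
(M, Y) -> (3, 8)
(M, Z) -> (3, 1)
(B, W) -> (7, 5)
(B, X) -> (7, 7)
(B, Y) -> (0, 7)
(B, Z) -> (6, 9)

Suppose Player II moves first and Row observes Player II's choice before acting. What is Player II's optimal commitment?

Work backward from Row's decision.
- W: BR = T, leader payoff 5.
- X: BR = T, leader payoff 6.
- Y: BR = T, leader payoff 0.
- Z: BR = T, leader payoff 7.
Maximizing over 5, 6, 0, 7, Player II chooses Z. Subgame-perfect outcome: (T, Z) with payoffs (8, 7).

Z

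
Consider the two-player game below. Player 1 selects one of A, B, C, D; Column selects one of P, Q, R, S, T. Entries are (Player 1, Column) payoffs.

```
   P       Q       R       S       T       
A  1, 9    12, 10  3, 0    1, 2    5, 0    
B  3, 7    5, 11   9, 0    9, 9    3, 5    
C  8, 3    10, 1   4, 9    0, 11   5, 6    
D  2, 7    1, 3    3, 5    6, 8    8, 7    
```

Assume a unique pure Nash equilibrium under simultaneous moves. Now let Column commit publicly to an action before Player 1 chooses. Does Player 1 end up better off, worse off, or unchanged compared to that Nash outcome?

unchanged

Work backward from Player 1's decision.
- P: BR = C, leader payoff 3.
- Q: BR = A, leader payoff 10.
- R: BR = B, leader payoff 0.
- S: BR = B, leader payoff 9.
- T: BR = D, leader payoff 7.
Among 3, 10, 0, 9, 7, the best is 10 at Q. Subgame-perfect outcome: (A, Q) with payoffs (12, 10).
Under simultaneous play:
Player 1's best replies: P→C; Q→A; R→B; S→B; T→D.
Column's best replies: A→Q; B→Q; C→S; D→S.
Only (A, Q) has each player best-responding; Nash payoffs (12, 10).
Player 1 earns 12 sequentially versus 12 at the Nash outcome: unchanged.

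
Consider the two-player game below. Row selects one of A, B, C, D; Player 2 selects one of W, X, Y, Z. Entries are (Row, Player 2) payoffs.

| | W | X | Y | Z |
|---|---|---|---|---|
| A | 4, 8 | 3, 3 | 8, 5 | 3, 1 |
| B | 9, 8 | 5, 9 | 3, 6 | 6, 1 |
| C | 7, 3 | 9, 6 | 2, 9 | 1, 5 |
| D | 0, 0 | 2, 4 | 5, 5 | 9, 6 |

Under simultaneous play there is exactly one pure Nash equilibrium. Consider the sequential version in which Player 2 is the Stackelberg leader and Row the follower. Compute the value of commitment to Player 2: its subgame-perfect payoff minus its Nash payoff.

Backward induction with Player 2 moving first.
- W: BR = B, leader payoff 8.
- X: BR = C, leader payoff 6.
- Y: BR = A, leader payoff 5.
- Z: BR = D, leader payoff 6.
Maximizing over 8, 6, 5, 6, Player 2 chooses W. Subgame-perfect outcome: (B, W) with payoffs (9, 8).
For the simultaneous game, intersect best replies.
Row's best replies: W→B; X→C; Y→A; Z→D.
Player 2's best replies: A→W; B→X; C→Y; D→Z.
The unique mutual best reply is (D, Z), giving (9, 6).
Player 2's commitment gain: 8 − 6 = 2.

2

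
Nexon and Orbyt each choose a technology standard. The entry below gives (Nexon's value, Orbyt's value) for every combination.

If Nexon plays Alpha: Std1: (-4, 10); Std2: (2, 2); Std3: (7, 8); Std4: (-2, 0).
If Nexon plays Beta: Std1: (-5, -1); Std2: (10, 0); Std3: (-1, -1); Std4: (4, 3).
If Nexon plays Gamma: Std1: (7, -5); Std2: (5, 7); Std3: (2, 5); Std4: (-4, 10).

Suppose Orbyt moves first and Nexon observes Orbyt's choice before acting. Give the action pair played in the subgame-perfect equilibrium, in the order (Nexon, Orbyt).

(Alpha, Std3)

Backward induction with Orbyt moving first.
- Std1: Nexon compares -4, -5, 7 and picks Gamma; Orbyt would get -5.
- Std2: Nexon compares 2, 10, 5 and picks Beta; Orbyt would get 0.
- Std3: Nexon compares 7, -1, 2 and picks Alpha; Orbyt would get 8.
- Std4: Nexon compares -2, 4, -4 and picks Beta; Orbyt would get 3.
Maximizing over -5, 0, 8, 3, Orbyt chooses Std3. Subgame-perfect outcome: (Alpha, Std3) with payoffs (7, 8).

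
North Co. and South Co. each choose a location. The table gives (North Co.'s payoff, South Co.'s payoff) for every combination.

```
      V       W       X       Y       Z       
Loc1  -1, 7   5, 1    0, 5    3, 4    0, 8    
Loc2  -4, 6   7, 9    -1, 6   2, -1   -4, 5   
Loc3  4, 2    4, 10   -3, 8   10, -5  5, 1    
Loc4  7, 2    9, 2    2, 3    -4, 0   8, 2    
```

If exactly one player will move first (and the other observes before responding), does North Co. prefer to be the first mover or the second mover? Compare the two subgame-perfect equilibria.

If North Co. leads: South Co.'s best replies are Loc1→Z, Loc2→W, Loc3→W, Loc4→X; North Co.'s induced payoffs 0, 7, 4, 2; outcome (Loc2, W), payoffs (7, 9).
If South Co. leads: North Co.'s best replies are V→Loc4, W→Loc4, X→Loc4, Y→Loc3, Z→Loc4; South Co.'s induced payoffs 2, 2, 3, -5, 2; outcome (Loc4, X), payoffs (2, 3).
North Co. gets 7 moving first and 2 moving second, so North Co. prefers to move first.

first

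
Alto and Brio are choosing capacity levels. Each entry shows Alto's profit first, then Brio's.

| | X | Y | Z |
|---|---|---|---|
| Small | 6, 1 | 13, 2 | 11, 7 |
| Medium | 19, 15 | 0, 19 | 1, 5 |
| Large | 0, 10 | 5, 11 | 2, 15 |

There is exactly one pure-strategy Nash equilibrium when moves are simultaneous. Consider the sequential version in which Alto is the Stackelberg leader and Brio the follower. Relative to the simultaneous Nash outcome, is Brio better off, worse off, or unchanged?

Brio best-responds to each possible Alto move:
- Small → Brio plays Z (best of 1, 2, 7); Alto gets 11.
- Medium → Brio plays Y (best of 15, 19, 5); Alto gets 0.
- Large → Brio plays Z (best of 10, 11, 15); Alto gets 2.
Maximizing over 11, 0, 2, Alto chooses Small. Subgame-perfect outcome: (Small, Z) with payoffs (11, 7).
For the simultaneous game, intersect best replies.
Alto's best replies: X→Medium; Y→Small; Z→Small.
Brio's best replies: Small→Z; Medium→Y; Large→Z.
Only (Small, Z) has each player best-responding; Nash payoffs (11, 7).
Brio earns 7 sequentially versus 7 at the Nash outcome: unchanged.

unchanged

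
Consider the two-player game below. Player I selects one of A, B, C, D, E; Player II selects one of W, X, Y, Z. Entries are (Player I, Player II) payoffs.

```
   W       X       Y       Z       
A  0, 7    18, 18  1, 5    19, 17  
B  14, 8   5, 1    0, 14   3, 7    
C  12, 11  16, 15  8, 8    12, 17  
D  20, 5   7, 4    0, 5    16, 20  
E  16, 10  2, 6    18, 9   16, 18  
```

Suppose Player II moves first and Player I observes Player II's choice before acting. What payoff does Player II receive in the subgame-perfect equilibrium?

Backward induction with Player II moving first.
- W: BR = D, leader payoff 5.
- X: BR = A, leader payoff 18.
- Y: BR = E, leader payoff 9.
- Z: BR = A, leader payoff 17.
Maximizing over 5, 18, 9, 17, Player II chooses X. Subgame-perfect outcome: (A, X) with payoffs (18, 18).

18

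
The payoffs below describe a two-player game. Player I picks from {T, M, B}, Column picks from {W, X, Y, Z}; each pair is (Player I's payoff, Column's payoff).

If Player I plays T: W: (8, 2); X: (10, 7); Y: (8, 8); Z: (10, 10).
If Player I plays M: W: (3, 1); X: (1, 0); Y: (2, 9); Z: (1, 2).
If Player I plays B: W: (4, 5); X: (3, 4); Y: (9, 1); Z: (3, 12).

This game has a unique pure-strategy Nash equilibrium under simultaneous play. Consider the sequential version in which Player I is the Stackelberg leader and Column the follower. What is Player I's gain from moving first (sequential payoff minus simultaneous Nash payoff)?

Column best-responds to each possible Player I move:
- T: BR = Z, leader payoff 10.
- M: BR = Y, leader payoff 2.
- B: BR = Z, leader payoff 3.
Player I's induced payoffs are 10, 2, 3, so Player I commits to T. Subgame-perfect outcome: (T, Z) with payoffs (10, 10).
Now find the simultaneous Nash equilibrium.
Player I's best replies: W→T; X→T; Y→B; Z→T.
Column's best replies: T→Z; M→Y; B→Z.
The unique mutual best reply is (T, Z), giving (10, 10).
Player I's commitment gain: 10 − 10 = 0.

0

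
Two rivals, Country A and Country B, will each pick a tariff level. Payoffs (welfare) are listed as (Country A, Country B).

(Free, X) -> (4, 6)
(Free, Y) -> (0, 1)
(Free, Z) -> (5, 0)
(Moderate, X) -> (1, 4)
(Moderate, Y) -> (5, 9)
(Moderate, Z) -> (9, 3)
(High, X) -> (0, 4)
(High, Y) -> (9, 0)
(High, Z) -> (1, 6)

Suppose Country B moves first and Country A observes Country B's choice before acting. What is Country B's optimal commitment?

Work backward from Country A's decision.
- X → Country A plays Free (best of 4, 1, 0); Country B gets 6.
- Y → Country A plays High (best of 0, 5, 9); Country B gets 0.
- Z → Country A plays Moderate (best of 5, 9, 1); Country B gets 3.
Among 6, 0, 3, the best is 6 at X. Subgame-perfect outcome: (Free, X) with payoffs (4, 6).

X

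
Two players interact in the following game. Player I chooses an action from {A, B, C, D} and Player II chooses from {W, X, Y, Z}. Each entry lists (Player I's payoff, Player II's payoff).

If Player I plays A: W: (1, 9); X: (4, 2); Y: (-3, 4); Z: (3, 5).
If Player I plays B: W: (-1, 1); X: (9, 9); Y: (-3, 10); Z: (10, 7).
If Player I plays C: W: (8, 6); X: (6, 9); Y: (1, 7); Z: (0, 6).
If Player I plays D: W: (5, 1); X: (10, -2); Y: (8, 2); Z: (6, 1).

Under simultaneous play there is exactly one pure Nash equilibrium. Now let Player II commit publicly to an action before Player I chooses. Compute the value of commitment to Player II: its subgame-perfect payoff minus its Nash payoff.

Player I best-responds to each possible Player II move:
- W: Player I compares 1, -1, 8, 5 and picks C; Player II would get 6.
- X: Player I compares 4, 9, 6, 10 and picks D; Player II would get -2.
- Y: Player I compares -3, -3, 1, 8 and picks D; Player II would get 2.
- Z: Player I compares 3, 10, 0, 6 and picks B; Player II would get 7.
Among 6, -2, 2, 7, the best is 7 at Z. Subgame-perfect outcome: (B, Z) with payoffs (10, 7).
For the simultaneous game, intersect best replies.
Player I's best replies: W→C; X→D; Y→D; Z→B.
Player II's best replies: A→W; B→Y; C→X; D→Y.
The unique mutual best reply is (D, Y), giving (8, 2).
Player II's commitment gain: 7 − 2 = 5.

5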